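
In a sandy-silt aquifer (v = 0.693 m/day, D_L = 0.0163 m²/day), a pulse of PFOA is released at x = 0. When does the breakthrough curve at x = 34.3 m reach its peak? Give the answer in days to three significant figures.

49.5 days

For the 1D instantaneous-source solution, setting ∂C/∂t = 0 at fixed x gives v²t² + 2Dt − x² = 0, so t = (√(D² + v²x²) − D)/v².
√(D² + v²x²) = √(0.0163² + 0.693² × 34.3²) = 23.77; v² = 0.480249.
t = (23.77 − 0.0163)/0.480249 = 49.5 days (vs. the pure-advection estimate x/v = 49.5 d).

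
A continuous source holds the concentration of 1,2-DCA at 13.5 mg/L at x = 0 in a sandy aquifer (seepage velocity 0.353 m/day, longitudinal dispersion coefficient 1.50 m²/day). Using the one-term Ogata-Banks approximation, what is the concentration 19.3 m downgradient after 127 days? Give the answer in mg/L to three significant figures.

12.2 mg/L

For a continuous step input, C/C₀ ≈ ½·erfc((x−vt)/(2√(Dt))).
vt = 0.353 × 127 = 44.831 m and 2√(Dt) = 2√(1.50 × 127) = 27.60 m.
Argument (x−vt)/(2√(Dt)) = (19.3 − 44.831)/27.60 = -0.9250; ½·erfc(-0.9250) = 0.9046.
C = 13.5 × 0.9046 = 12.2 mg/L.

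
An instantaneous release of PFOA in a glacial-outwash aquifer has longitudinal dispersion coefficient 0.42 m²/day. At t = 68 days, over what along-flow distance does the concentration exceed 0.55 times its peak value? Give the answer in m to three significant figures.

The plume is Gaussian with σ = √(2Dt) = √(2 × 0.42 × 68) = 7.558 m.
C/C_peak = exp(−Δx²/(2σ²)) = 0.55 ⇒ Δx = σ·√(−2 ln 0.55) = 7.558 × 1.093 = 8.261 m.
Width = 2Δx = 16.5 m.

16.5 m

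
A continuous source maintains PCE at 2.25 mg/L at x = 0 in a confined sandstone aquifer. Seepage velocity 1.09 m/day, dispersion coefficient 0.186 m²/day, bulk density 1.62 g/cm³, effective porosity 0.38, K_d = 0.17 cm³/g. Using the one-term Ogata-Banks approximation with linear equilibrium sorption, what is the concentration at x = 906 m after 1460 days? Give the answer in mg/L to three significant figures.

Retardation factor R = 1 + ρ_b·K_d/n = 1 + 1.62 × 0.17/0.38 = 1.725.
Sorption retards both mechanisms: v_R = v/R = 0.6319 m/day, D_R = D/R = 0.1078 m²/day.
v_R·t = 0.6319 × 1460 = 922.574 m; 2√(D_R t) = 25.09 m; argument = (906 − 922.574)/25.09 = -0.6606.
C = C₀ × ½·erfc(-0.6606) = 2.25 × 0.8249 = 1.86 mg/L.

1.86 mg/L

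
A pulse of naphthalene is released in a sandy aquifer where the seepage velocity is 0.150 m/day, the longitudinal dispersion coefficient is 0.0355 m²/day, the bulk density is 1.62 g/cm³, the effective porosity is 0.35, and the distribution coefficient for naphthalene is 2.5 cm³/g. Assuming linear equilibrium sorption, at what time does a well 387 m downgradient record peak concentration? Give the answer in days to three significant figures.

32400 days

Retardation factor R = 1 + ρ_b·K_d/n = 1 + 1.62 × 2.5/0.35 = 12.57.
Sorption retards both mechanisms: v_R = v/R = 0.01193 m/day, D_R = D/R = 0.002824 m²/day.
Peak time from v_R²t² + 2D_R t − x² = 0: t = (√(D_R² + v_R²x²) − D_R)/v_R².
√(D_R² + v_R²x²) = √(0.002824² + 0.01193² × 387²) = 4.617; v_R² = 0.0001423.
t = (4.617 − 0.002824)/0.0001423 = 32400 days.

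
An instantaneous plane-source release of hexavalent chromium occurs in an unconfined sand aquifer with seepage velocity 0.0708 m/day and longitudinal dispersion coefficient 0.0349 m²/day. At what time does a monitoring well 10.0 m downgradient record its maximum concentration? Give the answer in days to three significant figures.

134 days

For the 1D instantaneous-source solution, setting ∂C/∂t = 0 at fixed x gives v²t² + 2Dt − x² = 0, so t = (√(D² + v²x²) − D)/v².
√(D² + v²x²) = √(0.0349² + 0.0708² × 10.0²) = 0.7089; v² = 0.00501264.
t = (0.7089 − 0.0349)/0.00501264 = 134 days (vs. the pure-advection estimate x/v = 141 d).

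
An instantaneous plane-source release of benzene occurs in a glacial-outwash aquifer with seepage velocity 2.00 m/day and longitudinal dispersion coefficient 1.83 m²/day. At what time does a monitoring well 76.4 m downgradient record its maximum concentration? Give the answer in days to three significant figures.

For the 1D instantaneous-source solution, setting ∂C/∂t = 0 at fixed x gives v²t² + 2Dt − x² = 0, so t = (√(D² + v²x²) − D)/v².
√(D² + v²x²) = √(1.83² + 2.00² × 76.4²) = 152.8; v² = 4.
t = (152.8 − 1.83)/4 = 37.7 days (vs. the pure-advection estimate x/v = 38.2 d).

37.7 days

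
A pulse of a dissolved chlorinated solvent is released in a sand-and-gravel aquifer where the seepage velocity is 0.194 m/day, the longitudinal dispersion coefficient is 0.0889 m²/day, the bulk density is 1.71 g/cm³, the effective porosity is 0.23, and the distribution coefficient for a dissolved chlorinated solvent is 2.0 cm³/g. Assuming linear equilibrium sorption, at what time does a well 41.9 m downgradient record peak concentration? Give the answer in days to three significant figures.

3390 days

Retardation factor R = 1 + ρ_b·K_d/n = 1 + 1.71 × 2.0/0.23 = 15.87.
Sorption retards both mechanisms: v_R = v/R = 0.01222 m/day, D_R = D/R = 0.005602 m²/day.
Peak time from v_R²t² + 2D_R t − x² = 0: t = (√(D_R² + v_R²x²) − D_R)/v_R².
√(D_R² + v_R²x²) = √(0.005602² + 0.01222² × 41.9²) = 0.5120; v_R² = 0.0001493.
t = (0.5120 − 0.005602)/0.0001493 = 3390 days.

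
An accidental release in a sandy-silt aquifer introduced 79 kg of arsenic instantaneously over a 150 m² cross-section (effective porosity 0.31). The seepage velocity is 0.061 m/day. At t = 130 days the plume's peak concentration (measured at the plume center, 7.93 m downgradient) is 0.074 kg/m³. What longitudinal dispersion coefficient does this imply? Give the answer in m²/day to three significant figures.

At the plume center C_max = M/(n_e·A·√(4πDt)), so D = M²/(4πt·(n_e·A·C_max)²).
n_e·A·C_max = 0.31 × 150 × 0.074 = 3.441 kg/m.
D = 79²/(4π × 130 × 3.441²) = 0.323 m²/day.

0.323 m²/day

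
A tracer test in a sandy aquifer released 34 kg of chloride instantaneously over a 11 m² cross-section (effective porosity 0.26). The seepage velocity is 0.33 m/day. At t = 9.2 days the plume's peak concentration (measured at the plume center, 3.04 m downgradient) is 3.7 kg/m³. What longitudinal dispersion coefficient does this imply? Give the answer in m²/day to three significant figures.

At the plume center C_max = M/(n_e·A·√(4πDt)), so D = M²/(4πt·(n_e·A·C_max)²).
n_e·A·C_max = 0.26 × 11 × 3.7 = 10.58 kg/m.
D = 34²/(4π × 9.2 × 10.58²) = 0.0893 m²/day.

0.0893 m²/day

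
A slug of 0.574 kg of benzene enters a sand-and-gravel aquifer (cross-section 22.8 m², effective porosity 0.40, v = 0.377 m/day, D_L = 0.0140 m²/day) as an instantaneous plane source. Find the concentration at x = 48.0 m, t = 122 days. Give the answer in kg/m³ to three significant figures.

For an instantaneous plane source, C(x,t) = M/(n_e·A·√(4πDt)) · exp(−(x−vt)²/(4Dt)), with n_e·A the pore (flow) area.
Plume center vt = 0.377 × 122 = 45.994 m, so the well at 48.0 m is 2.006 m downgradient of the peak.
√(4πDt) = 4.633 m, giving peak height M/(n_e·A·√(4πDt)) = 0.574/(0.40 × 22.8 × 4.633) = 0.01358 kg/m³.
(x−vt)²/(4Dt) = (2.006)²/(4 × 0.0140 × 122) = 0.5890; exp(−0.5890) = 0.5549.
C = 0.01358 × 0.5549 = 0.00754 kg/m³.

0.00754 kg/m³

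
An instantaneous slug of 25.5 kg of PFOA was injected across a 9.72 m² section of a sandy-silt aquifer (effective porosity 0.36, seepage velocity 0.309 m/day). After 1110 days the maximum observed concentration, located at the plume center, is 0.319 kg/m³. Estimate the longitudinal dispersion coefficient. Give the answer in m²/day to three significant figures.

0.0374 m²/day

At the plume center C_max = M/(n_e·A·√(4πDt)), so D = M²/(4πt·(n_e·A·C_max)²).
n_e·A·C_max = 0.36 × 9.72 × 0.319 = 1.116 kg/m.
D = 25.5²/(4π × 1110 × 1.116²) = 0.0374 m²/day.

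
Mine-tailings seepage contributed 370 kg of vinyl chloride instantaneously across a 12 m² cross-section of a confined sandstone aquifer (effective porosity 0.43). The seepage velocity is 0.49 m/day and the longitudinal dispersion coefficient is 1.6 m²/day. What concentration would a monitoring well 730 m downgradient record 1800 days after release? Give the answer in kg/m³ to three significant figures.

0.0507 kg/m³

For an instantaneous plane source, C(x,t) = M/(n_e·A·√(4πDt)) · exp(−(x−vt)²/(4Dt)), with n_e·A the pore (flow) area.
Plume center vt = 0.49 × 1800 = 882 m, so the well at 730 m is 152 m upgradient of the peak.
√(4πDt) = 190.2 m, giving peak height M/(n_e·A·√(4πDt)) = 370/(0.43 × 12 × 190.2) = 0.3770 kg/m³.
(x−vt)²/(4Dt) = (-152)²/(4 × 1.6 × 1800) = 2.006; exp(−2.006) = 0.1345.
C = 0.3770 × 0.1345 = 0.0507 kg/m³.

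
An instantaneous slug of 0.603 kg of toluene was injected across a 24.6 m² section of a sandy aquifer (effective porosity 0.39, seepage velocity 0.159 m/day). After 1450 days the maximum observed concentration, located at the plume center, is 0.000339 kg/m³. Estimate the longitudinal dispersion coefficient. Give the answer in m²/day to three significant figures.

1.89 m²/day

At the plume center C_max = M/(n_e·A·√(4πDt)), so D = M²/(4πt·(n_e·A·C_max)²).
n_e·A·C_max = 0.39 × 24.6 × 0.000339 = 0.003252 kg/m.
D = 0.603²/(4π × 1450 × 0.003252²) = 1.89 m²/day.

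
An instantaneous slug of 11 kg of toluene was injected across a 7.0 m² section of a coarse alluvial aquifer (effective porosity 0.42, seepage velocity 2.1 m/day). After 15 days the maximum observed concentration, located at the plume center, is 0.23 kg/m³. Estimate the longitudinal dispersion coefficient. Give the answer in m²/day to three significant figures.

1.40 m²/day

At the plume center C_max = M/(n_e·A·√(4πDt)), so D = M²/(4πt·(n_e·A·C_max)²).
n_e·A·C_max = 0.42 × 7.0 × 0.23 = 0.6762 kg/m.
D = 11²/(4π × 15 × 0.6762²) = 1.40 m²/day.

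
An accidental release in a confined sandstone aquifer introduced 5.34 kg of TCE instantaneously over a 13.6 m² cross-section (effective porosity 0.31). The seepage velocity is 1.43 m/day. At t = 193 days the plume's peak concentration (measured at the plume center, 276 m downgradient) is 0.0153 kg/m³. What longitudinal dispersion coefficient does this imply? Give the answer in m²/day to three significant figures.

2.83 m²/day

At the plume center C_max = M/(n_e·A·√(4πDt)), so D = M²/(4πt·(n_e·A·C_max)²).
n_e·A·C_max = 0.31 × 13.6 × 0.0153 = 0.06450 kg/m.
D = 5.34²/(4π × 193 × 0.06450²) = 2.83 m²/day.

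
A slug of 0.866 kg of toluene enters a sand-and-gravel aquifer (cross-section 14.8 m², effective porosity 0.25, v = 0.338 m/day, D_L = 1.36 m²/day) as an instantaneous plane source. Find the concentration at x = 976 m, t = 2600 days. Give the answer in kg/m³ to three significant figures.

For an instantaneous plane source, C(x,t) = M/(n_e·A·√(4πDt)) · exp(−(x−vt)²/(4Dt)), with n_e·A the pore (flow) area.
Plume center vt = 0.338 × 2600 = 878.8 m, so the well at 976 m is 97.2 m downgradient of the peak.
√(4πDt) = 210.8 m, giving peak height M/(n_e·A·√(4πDt)) = 0.866/(0.25 × 14.8 × 210.8) = 0.001110 kg/m³.
(x−vt)²/(4Dt) = (97.2)²/(4 × 1.36 × 2600) = 0.6680; exp(−0.6680) = 0.5127.
C = 0.001110 × 0.5127 = 0.000569 kg/m³.

0.000569 kg/m³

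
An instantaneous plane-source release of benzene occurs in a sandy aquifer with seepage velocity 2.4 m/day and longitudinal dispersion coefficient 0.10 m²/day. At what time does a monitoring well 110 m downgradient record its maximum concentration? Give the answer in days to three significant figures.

For the 1D instantaneous-source solution, setting ∂C/∂t = 0 at fixed x gives v²t² + 2Dt − x² = 0, so t = (√(D² + v²x²) − D)/v².
√(D² + v²x²) = √(0.10² + 2.4² × 110²) = 264.0; v² = 5.76.
t = (264.0 − 0.10)/5.76 = 45.8 days (vs. the pure-advection estimate x/v = 45.8 d).

45.8 days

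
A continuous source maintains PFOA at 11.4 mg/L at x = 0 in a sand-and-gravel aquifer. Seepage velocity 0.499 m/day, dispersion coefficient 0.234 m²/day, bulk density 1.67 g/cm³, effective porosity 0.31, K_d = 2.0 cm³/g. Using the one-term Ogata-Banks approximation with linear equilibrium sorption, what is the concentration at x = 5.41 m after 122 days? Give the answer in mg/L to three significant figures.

Retardation factor R = 1 + ρ_b·K_d/n = 1 + 1.67 × 2.0/0.31 = 11.77.
Sorption retards both mechanisms: v_R = v/R = 0.04240 m/day, D_R = D/R = 0.01988 m²/day.
v_R·t = 0.04240 × 122 = 5.1728 m; 2√(D_R t) = 3.115 m; argument = (5.41 − 5.1728)/3.115 = 0.07615.
C = C₀ × ½·erfc(0.07615) = 11.4 × 0.4571 = 5.21 mg/L.

5.21 mg/L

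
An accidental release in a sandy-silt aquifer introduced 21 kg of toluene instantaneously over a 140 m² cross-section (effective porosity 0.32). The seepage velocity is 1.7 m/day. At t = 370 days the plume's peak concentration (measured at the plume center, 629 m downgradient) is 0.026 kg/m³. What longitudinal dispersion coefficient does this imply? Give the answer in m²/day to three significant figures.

0.0699 m²/day

At the plume center C_max = M/(n_e·A·√(4πDt)), so D = M²/(4πt·(n_e·A·C_max)²).
n_e·A·C_max = 0.32 × 140 × 0.026 = 1.165 kg/m.
D = 21²/(4π × 370 × 1.165²) = 0.0699 m²/day.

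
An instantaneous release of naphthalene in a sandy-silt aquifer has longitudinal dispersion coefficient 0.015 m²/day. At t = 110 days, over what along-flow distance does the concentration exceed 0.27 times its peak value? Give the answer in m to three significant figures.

5.88 m

The plume is Gaussian with σ = √(2Dt) = √(2 × 0.015 × 110) = 1.817 m.
C/C_peak = exp(−Δx²/(2σ²)) = 0.27 ⇒ Δx = σ·√(−2 ln 0.27) = 1.817 × 1.618 = 2.940 m.
Width = 2Δx = 5.88 m.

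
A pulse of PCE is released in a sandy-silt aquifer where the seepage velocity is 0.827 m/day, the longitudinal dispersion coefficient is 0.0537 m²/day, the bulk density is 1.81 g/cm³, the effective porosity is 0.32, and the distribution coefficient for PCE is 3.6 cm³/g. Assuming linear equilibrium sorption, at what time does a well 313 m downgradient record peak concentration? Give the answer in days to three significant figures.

8080 days

Retardation factor R = 1 + ρ_b·K_d/n = 1 + 1.81 × 3.6/0.32 = 21.36.
Sorption retards both mechanisms: v_R = v/R = 0.03872 m/day, D_R = D/R = 0.002514 m²/day.
Peak time from v_R²t² + 2D_R t − x² = 0: t = (√(D_R² + v_R²x²) − D_R)/v_R².
√(D_R² + v_R²x²) = √(0.002514² + 0.03872² × 313²) = 12.12; v_R² = 0.001499.
t = (12.12 − 0.002514)/0.001499 = 8080 days.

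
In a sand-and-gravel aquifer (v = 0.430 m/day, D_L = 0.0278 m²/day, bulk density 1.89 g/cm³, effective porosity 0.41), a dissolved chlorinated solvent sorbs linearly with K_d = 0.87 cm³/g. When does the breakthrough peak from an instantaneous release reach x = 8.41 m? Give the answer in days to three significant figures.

Retardation factor R = 1 + ρ_b·K_d/n = 1 + 1.89 × 0.87/0.41 = 5.010.
Sorption retards both mechanisms: v_R = v/R = 0.08583 m/day, D_R = D/R = 0.005549 m²/day.
Peak time from v_R²t² + 2D_R t − x² = 0: t = (√(D_R² + v_R²x²) − D_R)/v_R².
√(D_R² + v_R²x²) = √(0.005549² + 0.08583² × 8.41²) = 0.7219; v_R² = 0.007367.
t = (0.7219 − 0.005549)/0.007367 = 97.2 days.

97.2 days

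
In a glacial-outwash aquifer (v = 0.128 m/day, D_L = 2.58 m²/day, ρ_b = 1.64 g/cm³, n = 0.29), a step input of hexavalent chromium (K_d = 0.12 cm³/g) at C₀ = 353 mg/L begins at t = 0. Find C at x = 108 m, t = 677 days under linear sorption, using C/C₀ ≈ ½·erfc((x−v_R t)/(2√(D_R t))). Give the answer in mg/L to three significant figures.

38.2 mg/L

Retardation factor R = 1 + ρ_b·K_d/n = 1 + 1.64 × 0.12/0.29 = 1.679.
Sorption retards both mechanisms: v_R = v/R = 0.07624 m/day, D_R = D/R = 1.537 m²/day.
v_R·t = 0.07624 × 677 = 51.61448 m; 2√(D_R t) = 64.52 m; argument = (108 − 51.61448)/64.52 = 0.8739.
C = C₀ × ½·erfc(0.8739) = 353 × 0.1083 = 38.2 mg/L.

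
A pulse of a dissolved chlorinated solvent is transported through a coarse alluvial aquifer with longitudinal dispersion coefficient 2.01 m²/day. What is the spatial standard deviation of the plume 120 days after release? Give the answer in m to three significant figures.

Dispersive spreading gives a Gaussian with σ² = 2Dt; advection only shifts the center.
σ = √(2 × 2.01 × 120) = 22.0 m.

22.0 m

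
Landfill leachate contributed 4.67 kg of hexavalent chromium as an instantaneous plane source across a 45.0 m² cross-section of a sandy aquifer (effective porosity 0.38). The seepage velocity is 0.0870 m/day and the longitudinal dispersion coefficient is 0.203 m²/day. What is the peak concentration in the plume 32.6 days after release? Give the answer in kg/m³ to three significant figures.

The peak of an instantaneous 1D plume sits at x = vt; there the Gaussian factor is 1 and C_max = M/(n_e·A·√(4πDt)), where n_e·A is the pore area the mass is dissolved in.
√(4πDt) = √(4π × 0.203 × 32.6) = 9.119 m, so C_max = 4.67/(0.38 × 45.0 × 9.119) = 0.0299 kg/m³.

0.0299 kg/m³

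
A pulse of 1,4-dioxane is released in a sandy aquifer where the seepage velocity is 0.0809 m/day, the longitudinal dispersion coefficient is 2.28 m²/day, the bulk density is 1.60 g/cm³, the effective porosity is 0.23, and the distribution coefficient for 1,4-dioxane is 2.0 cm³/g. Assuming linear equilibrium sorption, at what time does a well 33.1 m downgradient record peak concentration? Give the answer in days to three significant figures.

Retardation factor R = 1 + ρ_b·K_d/n = 1 + 1.60 × 2.0/0.23 = 14.91.
Sorption retards both mechanisms: v_R = v/R = 0.005426 m/day, D_R = D/R = 0.1529 m²/day.
Peak time from v_R²t² + 2D_R t − x² = 0: t = (√(D_R² + v_R²x²) − D_R)/v_R².
√(D_R² + v_R²x²) = √(0.1529² + 0.005426² × 33.1²) = 0.2359; v_R² = 2.944e-05.
t = (0.2359 − 0.1529)/2.944e-05 = 2820 days.

2820 days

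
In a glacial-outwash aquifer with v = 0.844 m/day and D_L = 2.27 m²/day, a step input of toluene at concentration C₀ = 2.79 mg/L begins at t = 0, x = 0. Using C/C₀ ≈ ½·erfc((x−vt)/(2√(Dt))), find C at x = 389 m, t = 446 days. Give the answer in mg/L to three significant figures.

1.09 mg/L

For a continuous step input, C/C₀ ≈ ½·erfc((x−vt)/(2√(Dt))).
vt = 0.844 × 446 = 376.424 m and 2√(Dt) = 2√(2.27 × 446) = 63.64 m.
Argument (x−vt)/(2√(Dt)) = (389 − 376.424)/63.64 = 0.1976; ½·erfc(0.1976) = 0.3900.
C = 2.79 × 0.3900 = 1.09 mg/L.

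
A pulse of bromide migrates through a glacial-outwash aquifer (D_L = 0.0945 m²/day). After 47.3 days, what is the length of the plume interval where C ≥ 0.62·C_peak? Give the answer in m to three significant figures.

5.85 m

The plume is Gaussian with σ = √(2Dt) = √(2 × 0.0945 × 47.3) = 2.990 m.
C/C_peak = exp(−Δx²/(2σ²)) = 0.62 ⇒ Δx = σ·√(−2 ln 0.62) = 2.990 × 0.9778 = 2.924 m.
Width = 2Δx = 5.85 m.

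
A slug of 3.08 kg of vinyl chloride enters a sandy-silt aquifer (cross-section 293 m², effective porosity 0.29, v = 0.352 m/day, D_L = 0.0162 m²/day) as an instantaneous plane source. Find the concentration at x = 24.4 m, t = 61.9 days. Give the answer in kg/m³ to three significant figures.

For an instantaneous plane source, C(x,t) = M/(n_e·A·√(4πDt)) · exp(−(x−vt)²/(4Dt)), with n_e·A the pore (flow) area.
Plume center vt = 0.352 × 61.9 = 21.7888 m, so the well at 24.4 m is 2.6112 m downgradient of the peak.
√(4πDt) = 3.550 m, giving peak height M/(n_e·A·√(4πDt)) = 3.08/(0.29 × 293 × 3.550) = 0.01021 kg/m³.
(x−vt)²/(4Dt) = (2.6112)²/(4 × 0.0162 × 61.9) = 1.700; exp(−1.700) = 0.1827.
C = 0.01021 × 0.1827 = 0.00187 kg/m³.

0.00187 kg/m³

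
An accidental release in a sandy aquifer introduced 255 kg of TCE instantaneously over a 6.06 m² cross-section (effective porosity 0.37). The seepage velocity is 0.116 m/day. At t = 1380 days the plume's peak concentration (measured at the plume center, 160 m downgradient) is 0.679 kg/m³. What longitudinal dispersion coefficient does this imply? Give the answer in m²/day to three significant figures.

1.62 m²/day

At the plume center C_max = M/(n_e·A·√(4πDt)), so D = M²/(4πt·(n_e·A·C_max)²).
n_e·A·C_max = 0.37 × 6.06 × 0.679 = 1.522 kg/m.
D = 255²/(4π × 1380 × 1.522²) = 1.62 m²/day.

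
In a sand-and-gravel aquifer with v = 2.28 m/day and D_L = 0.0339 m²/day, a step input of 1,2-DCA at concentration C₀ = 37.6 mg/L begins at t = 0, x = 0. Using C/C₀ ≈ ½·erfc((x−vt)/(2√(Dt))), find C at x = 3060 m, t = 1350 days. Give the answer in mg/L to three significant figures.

For a continuous step input, C/C₀ ≈ ½·erfc((x−vt)/(2√(Dt))).
vt = 2.28 × 1350 = 3078 m and 2√(Dt) = 2√(0.0339 × 1350) = 13.53 m.
Argument (x−vt)/(2√(Dt)) = (3060 − 3078)/13.53 = -1.330; ½·erfc(-1.330) = 0.9700.
C = 37.6 × 0.9700 = 36.5 mg/L.

36.5 mg/L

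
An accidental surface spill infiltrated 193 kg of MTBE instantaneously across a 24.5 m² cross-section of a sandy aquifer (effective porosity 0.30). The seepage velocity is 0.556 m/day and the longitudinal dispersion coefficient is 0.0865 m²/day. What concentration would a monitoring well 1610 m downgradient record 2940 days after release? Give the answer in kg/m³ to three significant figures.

For an instantaneous plane source, C(x,t) = M/(n_e·A·√(4πDt)) · exp(−(x−vt)²/(4Dt)), with n_e·A the pore (flow) area.
Plume center vt = 0.556 × 2940 = 1634.64 m, so the well at 1610 m is 24.64 m upgradient of the peak.
√(4πDt) = 56.53 m, giving peak height M/(n_e·A·√(4πDt)) = 193/(0.30 × 24.5 × 56.53) = 0.4645 kg/m³.
(x−vt)²/(4Dt) = (-24.64)²/(4 × 0.0865 × 2940) = 0.5968; exp(−0.5968) = 0.5506.
C = 0.4645 × 0.5506 = 0.256 kg/m³.

0.256 kg/m³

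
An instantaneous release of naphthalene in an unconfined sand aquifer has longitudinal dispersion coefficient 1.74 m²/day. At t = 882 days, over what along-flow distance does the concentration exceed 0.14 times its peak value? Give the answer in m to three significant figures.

The plume is Gaussian with σ = √(2Dt) = √(2 × 1.74 × 882) = 55.40 m.
C/C_peak = exp(−Δx²/(2σ²)) = 0.14 ⇒ Δx = σ·√(−2 ln 0.14) = 55.40 × 1.983 = 109.9 m.
Width = 2Δx = 220 m.

220 m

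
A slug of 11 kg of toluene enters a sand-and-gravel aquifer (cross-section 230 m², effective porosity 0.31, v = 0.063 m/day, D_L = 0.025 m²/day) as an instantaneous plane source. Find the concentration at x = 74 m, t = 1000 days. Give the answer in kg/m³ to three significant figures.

For an instantaneous plane source, C(x,t) = M/(n_e·A·√(4πDt)) · exp(−(x−vt)²/(4Dt)), with n_e·A the pore (flow) area.
Plume center vt = 0.063 × 1000 = 63 m, so the well at 74 m is 11 m downgradient of the peak.
√(4πDt) = 17.72 m, giving peak height M/(n_e·A·√(4πDt)) = 11/(0.31 × 230 × 17.72) = 0.008706 kg/m³.
(x−vt)²/(4Dt) = (11)²/(4 × 0.025 × 1000) = 1.210; exp(−1.210) = 0.2982.
C = 0.008706 × 0.2982 = 0.00260 kg/m³.

0.00260 kg/m³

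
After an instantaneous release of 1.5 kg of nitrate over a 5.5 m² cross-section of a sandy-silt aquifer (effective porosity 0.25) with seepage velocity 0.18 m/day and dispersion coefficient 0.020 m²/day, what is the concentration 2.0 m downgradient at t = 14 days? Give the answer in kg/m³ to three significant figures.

0.457 kg/m³

For an instantaneous plane source, C(x,t) = M/(n_e·A·√(4πDt)) · exp(−(x−vt)²/(4Dt)), with n_e·A the pore (flow) area.
Plume center vt = 0.18 × 14 = 2.52 m, so the well at 2.0 m is 0.52 m upgradient of the peak.
√(4πDt) = 1.876 m, giving peak height M/(n_e·A·√(4πDt)) = 1.5/(0.25 × 5.5 × 1.876) = 0.5815 kg/m³.
(x−vt)²/(4Dt) = (-0.52)²/(4 × 0.020 × 14) = 0.2414; exp(−0.2414) = 0.7855.
C = 0.5815 × 0.7855 = 0.457 kg/m³.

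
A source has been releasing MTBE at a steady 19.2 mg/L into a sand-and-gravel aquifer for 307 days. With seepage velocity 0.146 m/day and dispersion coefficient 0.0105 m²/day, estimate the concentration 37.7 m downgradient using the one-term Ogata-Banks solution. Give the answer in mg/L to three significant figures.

19.2 mg/L

For a continuous step input, C/C₀ ≈ ½·erfc((x−vt)/(2√(Dt))).
vt = 0.146 × 307 = 44.822 m and 2√(Dt) = 2√(0.0105 × 307) = 3.591 m.
Argument (x−vt)/(2√(Dt)) = (37.7 − 44.822)/3.591 = -1.983; ½·erfc(-1.983) = 0.9975.
C = 19.2 × 0.9975 = 19.2 mg/L.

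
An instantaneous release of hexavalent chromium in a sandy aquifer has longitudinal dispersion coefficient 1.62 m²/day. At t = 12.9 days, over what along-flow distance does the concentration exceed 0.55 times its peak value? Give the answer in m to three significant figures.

14.1 m

The plume is Gaussian with σ = √(2Dt) = √(2 × 1.62 × 12.9) = 6.465 m.
C/C_peak = exp(−Δx²/(2σ²)) = 0.55 ⇒ Δx = σ·√(−2 ln 0.55) = 6.465 × 1.093 = 7.066 m.
Width = 2Δx = 14.1 m.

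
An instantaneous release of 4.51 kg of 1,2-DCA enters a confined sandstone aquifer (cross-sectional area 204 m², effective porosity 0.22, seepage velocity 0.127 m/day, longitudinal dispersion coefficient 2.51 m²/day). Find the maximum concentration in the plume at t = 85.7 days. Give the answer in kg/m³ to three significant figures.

0.00193 kg/m³

The peak of an instantaneous 1D plume sits at x = vt; there the Gaussian factor is 1 and C_max = M/(n_e·A·√(4πDt)), where n_e·A is the pore area the mass is dissolved in.
√(4πDt) = √(4π × 2.51 × 85.7) = 51.99 m, so C_max = 4.51/(0.22 × 204 × 51.99) = 0.00193 kg/m³.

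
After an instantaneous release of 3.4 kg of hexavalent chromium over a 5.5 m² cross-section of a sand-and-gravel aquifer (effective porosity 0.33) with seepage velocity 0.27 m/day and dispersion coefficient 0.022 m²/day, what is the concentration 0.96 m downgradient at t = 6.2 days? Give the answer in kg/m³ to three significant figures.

For an instantaneous plane source, C(x,t) = M/(n_e·A·√(4πDt)) · exp(−(x−vt)²/(4Dt)), with n_e·A the pore (flow) area.
Plume center vt = 0.27 × 6.2 = 1.674 m, so the well at 0.96 m is 0.714 m upgradient of the peak.
√(4πDt) = 1.309 m, giving peak height M/(n_e·A·√(4πDt)) = 3.4/(0.33 × 5.5 × 1.309) = 1.431 kg/m³.
(x−vt)²/(4Dt) = (-0.714)²/(4 × 0.022 × 6.2) = 0.9344; exp(−0.9344) = 0.3928.
C = 1.431 × 0.3928 = 0.562 kg/m³.

0.562 kg/m³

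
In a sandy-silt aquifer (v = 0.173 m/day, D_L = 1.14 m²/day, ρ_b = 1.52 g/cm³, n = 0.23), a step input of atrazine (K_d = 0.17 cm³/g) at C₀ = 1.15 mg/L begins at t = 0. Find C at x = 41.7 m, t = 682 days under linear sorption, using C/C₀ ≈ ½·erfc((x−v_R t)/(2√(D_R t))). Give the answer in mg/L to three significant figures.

Retardation factor R = 1 + ρ_b·K_d/n = 1 + 1.52 × 0.17/0.23 = 2.123.
Sorption retards both mechanisms: v_R = v/R = 0.08149 m/day, D_R = D/R = 0.5370 m²/day.
v_R·t = 0.08149 × 682 = 55.57618 m; 2√(D_R t) = 38.27 m; argument = (41.7 − 55.57618)/38.27 = -0.3626.
C = C₀ × ½·erfc(-0.3626) = 1.15 × 0.6960 = 0.800 mg/L.

0.800 mg/L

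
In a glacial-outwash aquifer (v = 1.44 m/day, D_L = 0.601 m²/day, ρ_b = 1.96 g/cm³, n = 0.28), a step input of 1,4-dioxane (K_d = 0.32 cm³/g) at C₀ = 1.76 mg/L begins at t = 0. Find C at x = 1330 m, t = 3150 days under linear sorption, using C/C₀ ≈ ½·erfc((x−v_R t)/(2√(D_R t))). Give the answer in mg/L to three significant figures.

1.72 mg/L

Retardation factor R = 1 + ρ_b·K_d/n = 1 + 1.96 × 0.32/0.28 = 3.240.
Sorption retards both mechanisms: v_R = v/R = 0.4444 m/day, D_R = D/R = 0.1855 m²/day.
v_R·t = 0.4444 × 3150 = 1399.86 m; 2√(D_R t) = 48.35 m; argument = (1330 − 1399.86)/48.35 = -1.445.
C = C₀ × ½·erfc(-1.445) = 1.76 × 0.9795 = 1.72 mg/L.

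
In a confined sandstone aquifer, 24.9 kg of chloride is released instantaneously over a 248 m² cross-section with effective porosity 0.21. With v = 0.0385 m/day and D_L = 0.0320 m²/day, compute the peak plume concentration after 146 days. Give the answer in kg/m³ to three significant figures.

The peak of an instantaneous 1D plume sits at x = vt; there the Gaussian factor is 1 and C_max = M/(n_e·A·√(4πDt)), where n_e·A is the pore area the mass is dissolved in.
√(4πDt) = √(4π × 0.0320 × 146) = 7.662 m, so C_max = 24.9/(0.21 × 248 × 7.662) = 0.0624 kg/m³.

0.0624 kg/m³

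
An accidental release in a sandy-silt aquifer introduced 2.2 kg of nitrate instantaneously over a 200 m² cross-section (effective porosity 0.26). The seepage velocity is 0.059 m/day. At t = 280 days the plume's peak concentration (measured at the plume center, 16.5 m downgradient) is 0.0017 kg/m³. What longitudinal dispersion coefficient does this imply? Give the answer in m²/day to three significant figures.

At the plume center C_max = M/(n_e·A·√(4πDt)), so D = M²/(4πt·(n_e·A·C_max)²).
n_e·A·C_max = 0.26 × 200 × 0.0017 = 0.08840 kg/m.
D = 2.2²/(4π × 280 × 0.08840²) = 0.176 m²/day.

0.176 m²/day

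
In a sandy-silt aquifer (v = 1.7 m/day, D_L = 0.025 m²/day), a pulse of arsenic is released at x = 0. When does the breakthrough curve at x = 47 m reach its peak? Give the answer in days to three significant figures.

27.6 days

For the 1D instantaneous-source solution, setting ∂C/∂t = 0 at fixed x gives v²t² + 2Dt − x² = 0, so t = (√(D² + v²x²) − D)/v².
√(D² + v²x²) = √(0.025² + 1.7² × 47²) = 79.90; v² = 2.89.
t = (79.90 − 0.025)/2.89 = 27.6 days (vs. the pure-advection estimate x/v = 27.6 d).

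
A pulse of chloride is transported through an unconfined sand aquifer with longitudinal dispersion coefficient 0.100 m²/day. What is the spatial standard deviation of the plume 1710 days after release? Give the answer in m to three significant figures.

18.5 m

Dispersive spreading gives a Gaussian with σ² = 2Dt; advection only shifts the center.
σ = √(2 × 0.100 × 1710) = 18.5 m.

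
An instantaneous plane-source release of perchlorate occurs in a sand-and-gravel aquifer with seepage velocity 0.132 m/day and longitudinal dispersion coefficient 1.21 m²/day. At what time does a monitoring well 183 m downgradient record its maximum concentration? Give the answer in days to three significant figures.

For the 1D instantaneous-source solution, setting ∂C/∂t = 0 at fixed x gives v²t² + 2Dt − x² = 0, so t = (√(D² + v²x²) − D)/v².
√(D² + v²x²) = √(1.21² + 0.132² × 183²) = 24.19; v² = 0.017424.
t = (24.19 − 1.21)/0.017424 = 1320 days (vs. the pure-advection estimate x/v = 1390 d).

1320 days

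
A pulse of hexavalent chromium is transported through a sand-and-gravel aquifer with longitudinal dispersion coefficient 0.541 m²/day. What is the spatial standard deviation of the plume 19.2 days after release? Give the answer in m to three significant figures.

4.56 m

Dispersive spreading gives a Gaussian with σ² = 2Dt; advection only shifts the center.
σ = √(2 × 0.541 × 19.2) = 4.56 m.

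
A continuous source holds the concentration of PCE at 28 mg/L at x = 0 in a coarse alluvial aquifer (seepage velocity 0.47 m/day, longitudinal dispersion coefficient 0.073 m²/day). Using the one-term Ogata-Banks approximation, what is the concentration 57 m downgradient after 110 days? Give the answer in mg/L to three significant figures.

For a continuous step input, C/C₀ ≈ ½·erfc((x−vt)/(2√(Dt))).
vt = 0.47 × 110 = 51.7 m and 2√(Dt) = 2√(0.073 × 110) = 5.667 m.
Argument (x−vt)/(2√(Dt)) = (57 − 51.7)/5.667 = 0.9352; ½·erfc(0.9352) = 0.09299.
C = 28 × 0.09299 = 2.60 mg/L.

2.60 mg/L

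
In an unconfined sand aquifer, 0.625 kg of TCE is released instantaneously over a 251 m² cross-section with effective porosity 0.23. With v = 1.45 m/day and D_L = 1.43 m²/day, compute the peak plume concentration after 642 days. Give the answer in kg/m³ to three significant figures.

0.000101 kg/m³

The peak of an instantaneous 1D plume sits at x = vt; there the Gaussian factor is 1 and C_max = M/(n_e·A·√(4πDt)), where n_e·A is the pore area the mass is dissolved in.
√(4πDt) = √(4π × 1.43 × 642) = 107.4 m, so C_max = 0.625/(0.23 × 251 × 107.4) = 0.000101 kg/m³.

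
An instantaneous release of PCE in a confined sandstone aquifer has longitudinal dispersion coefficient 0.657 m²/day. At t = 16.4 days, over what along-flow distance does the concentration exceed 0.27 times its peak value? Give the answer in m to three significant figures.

The plume is Gaussian with σ = √(2Dt) = √(2 × 0.657 × 16.4) = 4.642 m.
C/C_peak = exp(−Δx²/(2σ²)) = 0.27 ⇒ Δx = σ·√(−2 ln 0.27) = 4.642 × 1.618 = 7.511 m.
Width = 2Δx = 15.0 m.

15.0 m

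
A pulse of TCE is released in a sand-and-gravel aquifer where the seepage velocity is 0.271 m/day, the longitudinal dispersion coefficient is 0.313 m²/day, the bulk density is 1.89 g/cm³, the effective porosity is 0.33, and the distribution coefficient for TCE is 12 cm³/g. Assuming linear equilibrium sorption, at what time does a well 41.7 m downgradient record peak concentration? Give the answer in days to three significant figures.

Retardation factor R = 1 + ρ_b·K_d/n = 1 + 1.89 × 12/0.33 = 69.73.
Sorption retards both mechanisms: v_R = v/R = 0.003886 m/day, D_R = D/R = 0.004489 m²/day.
Peak time from v_R²t² + 2D_R t − x² = 0: t = (√(D_R² + v_R²x²) − D_R)/v_R².
√(D_R² + v_R²x²) = √(0.004489² + 0.003886² × 41.7²) = 0.1621; v_R² = 1.510e-05.
t = (0.1621 − 0.004489)/1.510e-05 = 10400 days.

10400 days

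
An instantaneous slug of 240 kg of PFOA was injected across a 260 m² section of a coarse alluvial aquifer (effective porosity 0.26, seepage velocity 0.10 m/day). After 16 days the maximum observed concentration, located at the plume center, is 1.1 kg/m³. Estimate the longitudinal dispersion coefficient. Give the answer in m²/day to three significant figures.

0.0518 m²/day

At the plume center C_max = M/(n_e·A·√(4πDt)), so D = M²/(4πt·(n_e·A·C_max)²).
n_e·A·C_max = 0.26 × 260 × 1.1 = 74.36 kg/m.
D = 240²/(4π × 16 × 74.36²) = 0.0518 m²/day.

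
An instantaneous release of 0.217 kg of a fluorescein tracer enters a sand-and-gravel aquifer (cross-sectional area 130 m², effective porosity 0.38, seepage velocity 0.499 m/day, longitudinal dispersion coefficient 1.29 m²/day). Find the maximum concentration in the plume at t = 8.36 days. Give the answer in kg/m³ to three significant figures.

0.000377 kg/m³

The peak of an instantaneous 1D plume sits at x = vt; there the Gaussian factor is 1 and C_max = M/(n_e·A·√(4πDt)), where n_e·A is the pore area the mass is dissolved in.
√(4πDt) = √(4π × 1.29 × 8.36) = 11.64 m, so C_max = 0.217/(0.38 × 130 × 11.64) = 0.000377 kg/m³.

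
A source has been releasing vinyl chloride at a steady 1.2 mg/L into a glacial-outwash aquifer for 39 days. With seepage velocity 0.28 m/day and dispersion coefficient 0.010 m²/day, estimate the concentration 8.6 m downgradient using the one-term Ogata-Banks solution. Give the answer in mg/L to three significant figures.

For a continuous step input, C/C₀ ≈ ½·erfc((x−vt)/(2√(Dt))).
vt = 0.28 × 39 = 10.92 m and 2√(Dt) = 2√(0.010 × 39) = 1.249 m.
Argument (x−vt)/(2√(Dt)) = (8.6 − 10.92)/1.249 = -1.857; ½·erfc(-1.857) = 0.9957.
C = 1.2 × 0.9957 = 1.19 mg/L.

1.19 mg/L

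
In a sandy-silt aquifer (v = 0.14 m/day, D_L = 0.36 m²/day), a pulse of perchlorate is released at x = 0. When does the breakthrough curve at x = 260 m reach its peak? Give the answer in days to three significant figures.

For the 1D instantaneous-source solution, setting ∂C/∂t = 0 at fixed x gives v²t² + 2Dt − x² = 0, so t = (√(D² + v²x²) − D)/v².
√(D² + v²x²) = √(0.36² + 0.14² × 260²) = 36.40; v² = 0.0196.
t = (36.40 − 0.36)/0.0196 = 1840 days (vs. the pure-advection estimate x/v = 1860 d).

1840 days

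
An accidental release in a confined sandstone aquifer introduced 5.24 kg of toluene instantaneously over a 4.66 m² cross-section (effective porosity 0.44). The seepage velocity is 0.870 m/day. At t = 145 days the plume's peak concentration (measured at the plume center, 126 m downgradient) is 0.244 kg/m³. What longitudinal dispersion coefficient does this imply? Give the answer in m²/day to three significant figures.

At the plume center C_max = M/(n_e·A·√(4πDt)), so D = M²/(4πt·(n_e·A·C_max)²).
n_e·A·C_max = 0.44 × 4.66 × 0.244 = 0.5003 kg/m.
D = 5.24²/(4π × 145 × 0.5003²) = 0.0602 m²/day.

0.0602 m²/day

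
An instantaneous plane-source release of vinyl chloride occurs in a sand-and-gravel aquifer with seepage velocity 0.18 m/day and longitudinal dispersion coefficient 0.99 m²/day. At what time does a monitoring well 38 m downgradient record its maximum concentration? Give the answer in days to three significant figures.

183 days

For the 1D instantaneous-source solution, setting ∂C/∂t = 0 at fixed x gives v²t² + 2Dt − x² = 0, so t = (√(D² + v²x²) − D)/v².
√(D² + v²x²) = √(0.99² + 0.18² × 38²) = 6.911; v² = 0.0324.
t = (6.911 − 0.99)/0.0324 = 183 days (vs. the pure-advection estimate x/v = 211 d).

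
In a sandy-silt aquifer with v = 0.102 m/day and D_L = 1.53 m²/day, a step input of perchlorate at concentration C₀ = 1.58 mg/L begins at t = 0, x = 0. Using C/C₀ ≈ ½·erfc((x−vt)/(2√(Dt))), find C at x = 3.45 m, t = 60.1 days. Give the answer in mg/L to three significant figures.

For a continuous step input, C/C₀ ≈ ½·erfc((x−vt)/(2√(Dt))).
vt = 0.102 × 60.1 = 6.1302 m and 2√(Dt) = 2√(1.53 × 60.1) = 19.18 m.
Argument (x−vt)/(2√(Dt)) = (3.45 − 6.1302)/19.18 = -0.1397; ½·erfc(-0.1397) = 0.5783.
C = 1.58 × 0.5783 = 0.914 mg/L.

0.914 mg/L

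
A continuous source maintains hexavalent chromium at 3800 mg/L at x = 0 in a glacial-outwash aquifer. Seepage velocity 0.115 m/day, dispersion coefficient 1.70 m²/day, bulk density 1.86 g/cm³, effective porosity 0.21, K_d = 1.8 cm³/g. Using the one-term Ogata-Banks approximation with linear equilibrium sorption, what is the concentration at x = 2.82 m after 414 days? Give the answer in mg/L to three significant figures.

Retardation factor R = 1 + ρ_b·K_d/n = 1 + 1.86 × 1.8/0.21 = 16.94.
Sorption retards both mechanisms: v_R = v/R = 0.006789 m/day, D_R = D/R = 0.1004 m²/day.
v_R·t = 0.006789 × 414 = 2.810646 m; 2√(D_R t) = 12.89 m; argument = (2.82 − 2.810646)/12.89 = 0.0007257.
C = C₀ × ½·erfc(0.0007257) = 3800 × 0.4996 = 1900 mg/L.

1900 mg/L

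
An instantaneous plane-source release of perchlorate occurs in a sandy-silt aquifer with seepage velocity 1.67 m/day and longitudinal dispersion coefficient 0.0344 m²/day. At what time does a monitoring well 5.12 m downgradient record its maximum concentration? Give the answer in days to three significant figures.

3.05 days

For the 1D instantaneous-source solution, setting ∂C/∂t = 0 at fixed x gives v²t² + 2Dt − x² = 0, so t = (√(D² + v²x²) − D)/v².
√(D² + v²x²) = √(0.0344² + 1.67² × 5.12²) = 8.550; v² = 2.7889.
t = (8.550 − 0.0344)/2.7889 = 3.05 days (vs. the pure-advection estimate x/v = 3.07 d).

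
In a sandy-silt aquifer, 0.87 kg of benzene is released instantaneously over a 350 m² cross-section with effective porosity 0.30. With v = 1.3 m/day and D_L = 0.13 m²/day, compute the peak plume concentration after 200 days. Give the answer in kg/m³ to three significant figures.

The peak of an instantaneous 1D plume sits at x = vt; there the Gaussian factor is 1 and C_max = M/(n_e·A·√(4πDt)), where n_e·A is the pore area the mass is dissolved in.
√(4πDt) = √(4π × 0.13 × 200) = 18.08 m, so C_max = 0.87/(0.30 × 350 × 18.08) = 0.000458 kg/m³.

0.000458 kg/m³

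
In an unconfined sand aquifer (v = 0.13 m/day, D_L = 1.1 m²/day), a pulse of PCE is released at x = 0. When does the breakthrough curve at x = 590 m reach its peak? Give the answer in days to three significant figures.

For the 1D instantaneous-source solution, setting ∂C/∂t = 0 at fixed x gives v²t² + 2Dt − x² = 0, so t = (√(D² + v²x²) − D)/v².
√(D² + v²x²) = √(1.1² + 0.13² × 590²) = 76.71; v² = 0.0169.
t = (76.71 − 1.1)/0.0169 = 4470 days (vs. the pure-advection estimate x/v = 4540 d).

4470 days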